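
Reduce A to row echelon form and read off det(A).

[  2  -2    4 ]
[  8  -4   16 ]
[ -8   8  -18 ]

det(A) = -16

Forward elimination:
R2 <- R2 - (4)*R1:  [ 0  4  0 ]
R3 <- R3 - (-4)*R1:  [  0   0  -2 ]
Upper-triangular form:
[ 2  -2   4 ]
[ 0   4   0 ]
[ 0   0  -2 ]
det(A) = (-1)^0 * (2) * (4) * (-2) = -16  (0 row swaps -> sign +1)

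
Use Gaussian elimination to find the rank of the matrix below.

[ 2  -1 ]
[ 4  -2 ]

rank(A) = 1

Row reduction:
R2 <- R2 - (2)*R1:  [ 0  0 ]
Row echelon form:
[ 2  -1 ]
[ 0   0 ]
Nonzero rows / pivot columns: 1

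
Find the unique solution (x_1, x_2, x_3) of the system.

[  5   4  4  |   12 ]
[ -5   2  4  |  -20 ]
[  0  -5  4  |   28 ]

Forward elimination on [A|b]:
R2 <- R2 - (-1)*R1:  [  0   6   8  -8 ]
R3 <- R3 - (-5/6)*R2:  [    0     0  32/3  64/3 ]
Row echelon form:
[ 5  4     4  |    12 ]
[ 0  6     8  |    -8 ]
[ 0  0  32/3  |  64/3 ]
Back-substitution:
x_3 = (64/3) / (32/3) = 2
x_2 = (-8 - (8)*(2)) / 6 = -4
x_1 = (12 - (4)*(-4) - (4)*(2)) / 5 = 4

(4, -4, 2)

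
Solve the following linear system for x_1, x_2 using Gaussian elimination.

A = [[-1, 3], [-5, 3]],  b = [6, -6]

Forward elimination on [A|b]:
R2 <- R2 - (5)*R1:  [   0  -12  -36 ]
Row echelon form:
[ -1    3  |    6 ]
[  0  -12  |  -36 ]
Back-substitution:
x_2 = (-36) / -12 = 3
x_1 = (6 - (3)*(3)) / -1 = 3

(3, 3)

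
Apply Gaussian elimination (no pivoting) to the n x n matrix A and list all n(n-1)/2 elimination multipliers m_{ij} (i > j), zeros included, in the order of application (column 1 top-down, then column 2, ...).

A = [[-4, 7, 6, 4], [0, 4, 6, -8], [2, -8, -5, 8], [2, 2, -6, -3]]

Forward elimination:
R2: entry in column 1 is already 0 -> m_{21} = 0 (no row operation needed)
R3 <- R3 - (-1/2)*R1:  [    0  -9/2    -2    10 ]
R4 <- R4 - (-1/2)*R1:  [    0  11/2    -3    -1 ]
R3 <- R3 - (-9/8)*R2:  [    0     0  19/4     1 ]
R4 <- R4 - (11/8)*R2:  [     0      0  -45/4     10 ]
R4 <- R4 - (-45/19)*R3:  [      0       0       0  235/19 ]
Multipliers (in order of application): m_{21} = 0, m_{31} = -1/2, m_{41} = -1/2, m_{32} = -9/8, m_{42} = 11/8, m_{43} = -45/19

multipliers: 0, -1/2, -1/2, -9/8, 11/8, -45/19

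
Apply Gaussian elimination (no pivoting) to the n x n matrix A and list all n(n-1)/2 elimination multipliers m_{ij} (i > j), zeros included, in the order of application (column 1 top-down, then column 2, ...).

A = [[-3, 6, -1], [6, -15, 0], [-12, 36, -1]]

multipliers: -2, 4, -4

Forward elimination:
R2 <- R2 - (-2)*R1:  [  0  -3  -2 ]
R3 <- R3 - (4)*R1:  [  0  12   3 ]
R3 <- R3 - (-4)*R2:  [  0   0  -5 ]
Multipliers (in order of application): m_{21} = -2, m_{31} = 4, m_{32} = -4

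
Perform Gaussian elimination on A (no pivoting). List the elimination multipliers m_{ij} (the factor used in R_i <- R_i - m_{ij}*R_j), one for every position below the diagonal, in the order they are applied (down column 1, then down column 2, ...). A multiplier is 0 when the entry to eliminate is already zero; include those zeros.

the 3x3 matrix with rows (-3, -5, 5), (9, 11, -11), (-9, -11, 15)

Forward elimination:
R2 <- R2 - (-3)*R1:  [  0  -4   4 ]
R3 <- R3 - (3)*R1:  [ 0  4  0 ]
R3 <- R3 - (-1)*R2:  [ 0  0  4 ]
Multipliers (in order of application): m_{21} = -3, m_{31} = 3, m_{32} = -1

multipliers: -3, 3, -1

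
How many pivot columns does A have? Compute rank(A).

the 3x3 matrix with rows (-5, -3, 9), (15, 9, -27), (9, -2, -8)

Row reduction:
R2 <- R2 - (-3)*R1:  [ 0  0  0 ]
R3 <- R3 - (-9/5)*R1:  [     0  -37/5   41/5 ]
R2 <-> R3   (pivot in column 2 was zero)
[ -5     -3     9 ]
[  0  -37/5  41/5 ]
[  0      0     0 ]
Row echelon form:
[ -5     -3     9 ]
[  0  -37/5  41/5 ]
[  0      0     0 ]
Nonzero rows / pivot columns: 2

rank(A) = 2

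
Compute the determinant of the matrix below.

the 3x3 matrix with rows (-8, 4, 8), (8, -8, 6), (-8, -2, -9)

det(A) = -1216

Forward elimination:
R2 <- R2 - (-1)*R1:  [  0  -4  14 ]
R3 <- R3 - (1)*R1:  [   0   -6  -17 ]
R3 <- R3 - (3/2)*R2:  [   0    0  -38 ]
Upper-triangular form:
[ -8   4    8 ]
[  0  -4   14 ]
[  0   0  -38 ]
det(A) = (-1)^0 * (-8) * (-4) * (-38) = -1216  (0 row swaps -> sign +1)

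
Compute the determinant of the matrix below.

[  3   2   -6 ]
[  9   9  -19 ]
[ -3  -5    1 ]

Forward elimination:
R2 <- R2 - (3)*R1:  [  0   3  -1 ]
R3 <- R3 - (-1)*R1:  [  0  -3  -5 ]
R3 <- R3 - (-1)*R2:  [  0   0  -6 ]
Upper-triangular form:
[ 3  2  -6 ]
[ 0  3  -1 ]
[ 0  0  -6 ]
det(A) = (-1)^0 * (3) * (3) * (-6) = -54  (0 row swaps -> sign +1)

det(A) = -54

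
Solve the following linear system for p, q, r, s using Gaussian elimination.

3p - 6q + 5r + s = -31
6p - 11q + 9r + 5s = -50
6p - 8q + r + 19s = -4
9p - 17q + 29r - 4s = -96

(-5, 4, 1, 3)

Forward elimination on [A|b]:
R2 <- R2 - (2)*R1:  [  0   1  -1   3  12 ]
R3 <- R3 - (2)*R1:  [  0   4  -9  17  58 ]
R4 <- R4 - (3)*R1:  [  0   1  14  -7  -3 ]
R3 <- R3 - (4)*R2:  [  0   0  -5   5  10 ]
R4 <- R4 - (1)*R2:  [   0    0   15  -10  -15 ]
R4 <- R4 - (-3)*R3:  [  0   0   0   5  15 ]
Row echelon form:
[ 3  -6   5  1  |  -31 ]
[ 0   1  -1  3  |   12 ]
[ 0   0  -5  5  |   10 ]
[ 0   0   0  5  |   15 ]
Back-substitution:
s = (15) / 5 = 3
r = (10 - (5)*(3)) / -5 = 1
q = (12 - (-1)*(1) - (3)*(3)) / 1 = 4
p = (-31 - (-6)*(4) - (5)*(1) - (1)*(3)) / 3 = -5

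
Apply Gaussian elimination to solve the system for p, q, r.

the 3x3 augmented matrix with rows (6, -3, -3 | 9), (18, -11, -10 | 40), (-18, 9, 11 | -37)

(-3, -4, -5)

Forward elimination on [A|b]:
R2 <- R2 - (3)*R1:  [  0  -2  -1  13 ]
R3 <- R3 - (-3)*R1:  [   0    0    2  -10 ]
Row echelon form:
[ 6  -3  -3  |    9 ]
[ 0  -2  -1  |   13 ]
[ 0   0   2  |  -10 ]
Back-substitution:
r = (-10) / 2 = -5
q = (13 - (-1)*(-5)) / -2 = -4
p = (9 - (-3)*(-4) - (-3)*(-5)) / 6 = -3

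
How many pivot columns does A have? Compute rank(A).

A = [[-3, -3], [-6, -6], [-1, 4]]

rank(A) = 2

Row reduction:
R2 <- R2 - (2)*R1:  [ 0  0 ]
R3 <- R3 - (1/3)*R1:  [ 0  5 ]
R2 <-> R3   (pivot in column 2 was zero)
[ -3  -3 ]
[  0   5 ]
[  0   0 ]
Row echelon form:
[ -3  -3 ]
[  0   5 ]
[  0   0 ]
Nonzero rows / pivot columns: 2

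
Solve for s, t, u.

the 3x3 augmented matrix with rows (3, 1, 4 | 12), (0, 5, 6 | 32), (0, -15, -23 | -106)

(0, 4, 2)

Forward elimination on [A|b]:
R3 <- R3 - (-3)*R2:  [   0    0   -5  -10 ]
Row echelon form:
[ 3  1   4  |   12 ]
[ 0  5   6  |   32 ]
[ 0  0  -5  |  -10 ]
Back-substitution:
u = (-10) / -5 = 2
t = (32 - (6)*(2)) / 5 = 4
s = (12 - (1)*(4) - (4)*(2)) / 3 = 0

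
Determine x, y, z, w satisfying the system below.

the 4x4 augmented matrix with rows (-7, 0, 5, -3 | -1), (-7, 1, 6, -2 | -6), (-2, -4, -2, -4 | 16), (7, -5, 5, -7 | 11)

(0, 0, -2, -3)

Forward elimination on [A|b]:
R2 <- R2 - (1)*R1:  [  0   1   1   1  -5 ]
R3 <- R3 - (2/7)*R1:  [     0     -4  -24/7  -22/7  114/7 ]
R4 <- R4 - (-1)*R1:  [   0   -5   10  -10   10 ]
R3 <- R3 - (-4)*R2:  [     0      0    4/7    6/7  -26/7 ]
R4 <- R4 - (-5)*R2:  [   0    0   15   -5  -15 ]
R4 <- R4 - (105/4)*R3:  [     0      0      0  -55/2  165/2 ]
Row echelon form:
[ -7  0    5     -3  |     -1 ]
[  0  1    1      1  |     -5 ]
[  0  0  4/7    6/7  |  -26/7 ]
[  0  0    0  -55/2  |  165/2 ]
Back-substitution:
w = (165/2) / (-55/2) = -3
z = (-26/7 - (6/7)*(-3)) / (4/7) = -2
y = (-5 - (1)*(-2) - (1)*(-3)) / 1 = 0
x = (-1 - (5)*(-2) - (-3)*(-3)) / -7 = 0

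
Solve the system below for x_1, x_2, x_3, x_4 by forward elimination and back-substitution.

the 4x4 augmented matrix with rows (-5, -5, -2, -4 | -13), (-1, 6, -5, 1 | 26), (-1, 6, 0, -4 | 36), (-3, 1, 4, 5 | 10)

Forward elimination on [A|b]:
R2 <- R2 - (1/5)*R1:  [     0      7  -23/5    9/5  143/5 ]
R3 <- R3 - (1/5)*R1:  [     0      7    2/5  -16/5  193/5 ]
R4 <- R4 - (3/5)*R1:  [    0     4  26/5  37/5  89/5 ]
R3 <- R3 - (1)*R2:  [  0   0   5  -5  10 ]
R4 <- R4 - (4/7)*R2:  [      0       0  274/35  223/35   51/35 ]
R4 <- R4 - (274/175)*R3:  [     0      0      0   71/5  -71/5 ]
Row echelon form:
[ -5  -5     -2    -4  |    -13 ]
[  0   7  -23/5   9/5  |  143/5 ]
[  0   0      5    -5  |     10 ]
[  0   0      0  71/5  |  -71/5 ]
Back-substitution:
x_4 = (-71/5) / (71/5) = -1
x_3 = (10 - (-5)*(-1)) / 5 = 1
x_2 = (143/5 - (-23/5)*(1) - (9/5)*(-1)) / 7 = 5
x_1 = (-13 - (-5)*(5) - (-2)*(1) - (-4)*(-1)) / -5 = -2

(-2, 5, 1, -1)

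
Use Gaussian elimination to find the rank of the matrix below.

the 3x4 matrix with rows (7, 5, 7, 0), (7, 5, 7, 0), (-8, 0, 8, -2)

rank(A) = 2

Row reduction:
R2 <- R2 - (1)*R1:  [ 0  0  0  0 ]
R3 <- R3 - (-8/7)*R1:  [    0  40/7    16    -2 ]
R2 <-> R3   (pivot in column 2 was zero)
[ 7     5   7   0 ]
[ 0  40/7  16  -2 ]
[ 0     0   0   0 ]
Row echelon form:
[ 7     5   7   0 ]
[ 0  40/7  16  -2 ]
[ 0     0   0   0 ]
Nonzero rows / pivot columns: 2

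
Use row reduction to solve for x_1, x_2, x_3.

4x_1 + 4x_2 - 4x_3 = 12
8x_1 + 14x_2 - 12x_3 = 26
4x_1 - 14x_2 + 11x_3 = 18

Forward elimination on [A|b]:
R2 <- R2 - (2)*R1:  [  0   6  -4   2 ]
R3 <- R3 - (1)*R1:  [   0  -18   15    6 ]
R3 <- R3 - (-3)*R2:  [  0   0   3  12 ]
Row echelon form:
[ 4  4  -4  |  12 ]
[ 0  6  -4  |   2 ]
[ 0  0   3  |  12 ]
Back-substitution:
x_3 = (12) / 3 = 4
x_2 = (2 - (-4)*(4)) / 6 = 3
x_1 = (12 - (4)*(3) - (-4)*(4)) / 4 = 4

(4, 3, 4)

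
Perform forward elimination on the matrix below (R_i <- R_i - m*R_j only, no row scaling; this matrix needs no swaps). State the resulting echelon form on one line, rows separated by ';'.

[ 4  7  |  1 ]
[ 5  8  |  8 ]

REF = [4 7 1; 0 -3/4 27/4]

Forward elimination:
R2 <- R2 - (5/4)*R1:  [    0  -3/4  27/4 ]
Row echelon form:
[ 4     7  |     1 ]
[ 0  -3/4  |  27/4 ]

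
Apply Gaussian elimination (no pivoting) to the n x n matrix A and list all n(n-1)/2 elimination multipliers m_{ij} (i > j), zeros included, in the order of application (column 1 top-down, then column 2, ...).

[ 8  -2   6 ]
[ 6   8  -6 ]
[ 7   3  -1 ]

multipliers: 3/4, 7/8, 1/2

Forward elimination:
R2 <- R2 - (3/4)*R1:  [     0   19/2  -21/2 ]
R3 <- R3 - (7/8)*R1:  [     0   19/4  -25/4 ]
R3 <- R3 - (1/2)*R2:  [  0   0  -1 ]
Multipliers (in order of application): m_{21} = 3/4, m_{31} = 7/8, m_{32} = 1/2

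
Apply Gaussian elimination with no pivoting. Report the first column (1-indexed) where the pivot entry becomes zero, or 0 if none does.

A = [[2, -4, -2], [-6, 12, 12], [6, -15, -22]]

first zero-pivot column = 2

Naive forward elimination:
R2 <- R2 - (-3)*R1:  [ 0  0  6 ]
R3 <- R3 - (3)*R1:  [   0   -3  -16 ]
Matrix at this point:
[ 2  -4   -2 ]
[ 0   0    6 ]
[ 0  -3  -16 ]
Pivot entry (2,2) is zero but row 3 has -3 in column 2 -> naive elimination stops; a row interchange (e.g. R2 <-> R3) would be required here.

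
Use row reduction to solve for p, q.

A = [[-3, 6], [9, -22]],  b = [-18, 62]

Forward elimination on [A|b]:
R2 <- R2 - (-3)*R1:  [  0  -4   8 ]
Row echelon form:
[ -3   6  |  -18 ]
[  0  -4  |    8 ]
Back-substitution:
q = (8) / -4 = -2
p = (-18 - (6)*(-2)) / -3 = 2

(2, -2)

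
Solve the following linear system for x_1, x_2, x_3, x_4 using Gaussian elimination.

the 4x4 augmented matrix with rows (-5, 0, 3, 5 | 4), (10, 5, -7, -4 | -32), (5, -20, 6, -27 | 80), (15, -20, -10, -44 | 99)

Forward elimination on [A|b]:
R2 <- R2 - (-2)*R1:  [   0    5   -1    6  -24 ]
R3 <- R3 - (-1)*R1:  [   0  -20    9  -22   84 ]
R4 <- R4 - (-3)*R1:  [   0  -20   -1  -29  111 ]
R3 <- R3 - (-4)*R2:  [   0    0    5    2  -12 ]
R4 <- R4 - (-4)*R2:  [  0   0  -5  -5  15 ]
R4 <- R4 - (-1)*R3:  [  0   0   0  -3   3 ]
Row echelon form:
[ -5  0   3   5  |    4 ]
[  0  5  -1   6  |  -24 ]
[  0  0   5   2  |  -12 ]
[  0  0   0  -3  |    3 ]
Back-substitution:
x_4 = (3) / -3 = -1
x_3 = (-12 - (2)*(-1)) / 5 = -2
x_2 = (-24 - (-1)*(-2) - (6)*(-1)) / 5 = -4
x_1 = (4 - (3)*(-2) - (5)*(-1)) / -5 = -3

(-3, -4, -2, -1)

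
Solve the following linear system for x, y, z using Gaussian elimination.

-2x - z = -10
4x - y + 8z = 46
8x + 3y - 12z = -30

(3, -2, 4)

Forward elimination on [A|b]:
R2 <- R2 - (-2)*R1:  [  0  -1   6  26 ]
R3 <- R3 - (-4)*R1:  [   0    3  -16  -70 ]
R3 <- R3 - (-3)*R2:  [ 0  0  2  8 ]
Row echelon form:
[ -2   0  -1  |  -10 ]
[  0  -1   6  |   26 ]
[  0   0   2  |    8 ]
Back-substitution:
z = (8) / 2 = 4
y = (26 - (6)*(4)) / -1 = -2
x = (-10 - (-1)*(4)) / -2 = 3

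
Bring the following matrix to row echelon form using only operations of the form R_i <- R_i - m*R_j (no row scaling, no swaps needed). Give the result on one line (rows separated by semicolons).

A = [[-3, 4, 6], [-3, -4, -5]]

Forward elimination:
R2 <- R2 - (1)*R1:  [   0   -8  -11 ]
Row echelon form:
[ -3   4    6 ]
[  0  -8  -11 ]

REF = [-3 4 6; 0 -8 -11]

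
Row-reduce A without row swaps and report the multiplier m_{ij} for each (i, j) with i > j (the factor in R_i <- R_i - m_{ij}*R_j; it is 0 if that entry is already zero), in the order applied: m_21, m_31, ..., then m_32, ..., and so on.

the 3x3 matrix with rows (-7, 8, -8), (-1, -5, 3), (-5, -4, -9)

multipliers: 1/7, 5/7, 68/43

Forward elimination:
R2 <- R2 - (1/7)*R1:  [     0  -43/7   29/7 ]
R3 <- R3 - (5/7)*R1:  [     0  -68/7  -23/7 ]
R3 <- R3 - (68/43)*R2:  [       0        0  -423/43 ]
Multipliers (in order of application): m_{21} = 1/7, m_{31} = 5/7, m_{32} = 68/43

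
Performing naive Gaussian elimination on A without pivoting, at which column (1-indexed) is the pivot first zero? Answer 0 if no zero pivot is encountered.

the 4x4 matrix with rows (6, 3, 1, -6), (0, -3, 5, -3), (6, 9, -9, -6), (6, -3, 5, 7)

Naive forward elimination:
R3 <- R3 - (1)*R1:  [   0    6  -10    0 ]
R4 <- R4 - (1)*R1:  [  0  -6   4  13 ]
R3 <- R3 - (-2)*R2:  [  0   0   0  -6 ]
R4 <- R4 - (2)*R2:  [  0   0  -6  19 ]
Matrix at this point:
[ 6   3   1  -6 ]
[ 0  -3   5  -3 ]
[ 0   0   0  -6 ]
[ 0   0  -6  19 ]
Pivot entry (3,3) is zero but row 4 has -6 in column 3 -> naive elimination stops; a row interchange (e.g. R3 <-> R4) would be required here.

first zero-pivot column = 3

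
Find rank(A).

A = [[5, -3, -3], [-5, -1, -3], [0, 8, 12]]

rank(A) = 2

Row reduction:
R2 <- R2 - (-1)*R1:  [  0  -4  -6 ]
R3 <- R3 - (-2)*R2:  [ 0  0  0 ]
Row echelon form:
[ 5  -3  -3 ]
[ 0  -4  -6 ]
[ 0   0   0 ]
Nonzero rows / pivot columns: 2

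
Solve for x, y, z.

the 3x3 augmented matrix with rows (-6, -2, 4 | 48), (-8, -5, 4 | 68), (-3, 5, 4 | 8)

Forward elimination on [A|b]:
R2 <- R2 - (4/3)*R1:  [    0  -7/3  -4/3     4 ]
R3 <- R3 - (1/2)*R1:  [   0    6    2  -16 ]
R3 <- R3 - (-18/7)*R2:  [     0      0  -10/7  -40/7 ]
Row echelon form:
[ -6    -2      4  |     48 ]
[  0  -7/3   -4/3  |      4 ]
[  0     0  -10/7  |  -40/7 ]
Back-substitution:
z = (-40/7) / (-10/7) = 4
y = (4 - (-4/3)*(4)) / (-7/3) = -4
x = (48 - (-2)*(-4) - (4)*(4)) / -6 = -4

(-4, -4, 4)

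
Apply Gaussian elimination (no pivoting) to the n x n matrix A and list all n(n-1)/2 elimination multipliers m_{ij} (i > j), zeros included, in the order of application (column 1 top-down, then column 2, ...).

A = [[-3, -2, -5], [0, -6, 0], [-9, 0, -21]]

Forward elimination:
R2: entry in column 1 is already 0 -> m_{21} = 0 (no row operation needed)
R3 <- R3 - (3)*R1:  [  0   6  -6 ]
R3 <- R3 - (-1)*R2:  [  0   0  -6 ]
Multipliers (in order of application): m_{21} = 0, m_{31} = 3, m_{32} = -1

multipliers: 0, 3, -1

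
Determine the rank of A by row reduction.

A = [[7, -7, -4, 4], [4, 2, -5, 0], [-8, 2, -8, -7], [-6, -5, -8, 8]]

Row reduction:
R2 <- R2 - (4/7)*R1:  [     0      6  -19/7  -16/7 ]
R3 <- R3 - (-8/7)*R1:  [     0     -6  -88/7  -17/7 ]
R4 <- R4 - (-6/7)*R1:  [     0    -11  -80/7   80/7 ]
R3 <- R3 - (-1)*R2:  [      0       0  -107/7   -33/7 ]
R4 <- R4 - (-11/6)*R2:  [       0        0  -689/42   152/21 ]
R4 <- R4 - (689/642)*R3:  [        0         0         0  7895/642 ]
Row echelon form:
[ 7  -7      -4         4 ]
[ 0   6   -19/7     -16/7 ]
[ 0   0  -107/7     -33/7 ]
[ 0   0       0  7895/642 ]
Nonzero rows / pivot columns: 4

rank(A) = 4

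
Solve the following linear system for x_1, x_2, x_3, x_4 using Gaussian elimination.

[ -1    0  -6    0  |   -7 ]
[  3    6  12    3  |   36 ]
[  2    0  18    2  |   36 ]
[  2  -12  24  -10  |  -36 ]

Forward elimination on [A|b]:
R2 <- R2 - (-3)*R1:  [  0   6  -6   3  15 ]
R3 <- R3 - (-2)*R1:  [  0   0   6   2  22 ]
R4 <- R4 - (-2)*R1:  [   0  -12   12  -10  -50 ]
R4 <- R4 - (-2)*R2:  [   0    0    0   -4  -20 ]
Row echelon form:
[ -1  0  -6   0  |   -7 ]
[  0  6  -6   3  |   15 ]
[  0  0   6   2  |   22 ]
[  0  0   0  -4  |  -20 ]
Back-substitution:
x_4 = (-20) / -4 = 5
x_3 = (22 - (2)*(5)) / 6 = 2
x_2 = (15 - (-6)*(2) - (3)*(5)) / 6 = 2
x_1 = (-7 - (-6)*(2)) / -1 = -5

(-5, 2, 2, 5)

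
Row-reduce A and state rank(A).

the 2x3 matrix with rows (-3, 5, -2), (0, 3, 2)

Row reduction:
Row echelon form:
[ -3  5  -2 ]
[  0  3   2 ]
Nonzero rows / pivot columns: 2

rank(A) = 2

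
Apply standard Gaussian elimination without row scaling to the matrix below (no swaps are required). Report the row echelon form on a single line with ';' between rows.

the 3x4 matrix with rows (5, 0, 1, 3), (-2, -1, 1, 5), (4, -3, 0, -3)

REF = [5 0 1 3; 0 -1 7/5 31/5; 0 0 -5 -24]

Forward elimination:
R2 <- R2 - (-2/5)*R1:  [    0    -1   7/5  31/5 ]
R3 <- R3 - (4/5)*R1:  [     0     -3   -4/5  -27/5 ]
R3 <- R3 - (3)*R2:  [   0    0   -5  -24 ]
Row echelon form:
[ 5   0    1     3 ]
[ 0  -1  7/5  31/5 ]
[ 0   0   -5   -24 ]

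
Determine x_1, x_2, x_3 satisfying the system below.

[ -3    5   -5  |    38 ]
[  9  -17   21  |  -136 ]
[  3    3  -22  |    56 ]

Forward elimination on [A|b]:
R2 <- R2 - (-3)*R1:  [   0   -2    6  -22 ]
R3 <- R3 - (-1)*R1:  [   0    8  -27   94 ]
R3 <- R3 - (-4)*R2:  [  0   0  -3   6 ]
Row echelon form:
[ -3   5  -5  |   38 ]
[  0  -2   6  |  -22 ]
[  0   0  -3  |    6 ]
Back-substitution:
x_3 = (6) / -3 = -2
x_2 = (-22 - (6)*(-2)) / -2 = 5
x_1 = (38 - (5)*(5) - (-5)*(-2)) / -3 = -1

(-1, 5, -2)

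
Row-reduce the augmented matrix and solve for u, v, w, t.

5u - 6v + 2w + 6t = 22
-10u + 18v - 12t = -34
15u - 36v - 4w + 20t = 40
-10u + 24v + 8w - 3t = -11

(4, 1, 1, 1)

Forward elimination on [A|b]:
R2 <- R2 - (-2)*R1:  [  0   6   4   0  10 ]
R3 <- R3 - (3)*R1:  [   0  -18  -10    2  -26 ]
R4 <- R4 - (-2)*R1:  [  0  12  12   9  33 ]
R3 <- R3 - (-3)*R2:  [ 0  0  2  2  4 ]
R4 <- R4 - (2)*R2:  [  0   0   4   9  13 ]
R4 <- R4 - (2)*R3:  [ 0  0  0  5  5 ]
Row echelon form:
[ 5  -6  2  6  |  22 ]
[ 0   6  4  0  |  10 ]
[ 0   0  2  2  |   4 ]
[ 0   0  0  5  |   5 ]
Back-substitution:
t = (5) / 5 = 1
w = (4 - (2)*(1)) / 2 = 1
v = (10 - (4)*(1)) / 6 = 1
u = (22 - (-6)*(1) - (2)*(1) - (6)*(1)) / 5 = 4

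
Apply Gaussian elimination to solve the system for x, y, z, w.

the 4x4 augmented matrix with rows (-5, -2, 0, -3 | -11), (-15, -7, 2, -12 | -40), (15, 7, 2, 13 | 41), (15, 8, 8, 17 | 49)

Forward elimination on [A|b]:
R2 <- R2 - (3)*R1:  [  0  -1   2  -3  -7 ]
R3 <- R3 - (-3)*R1:  [ 0  1  2  4  8 ]
R4 <- R4 - (-3)*R1:  [  0   2   8   8  16 ]
R3 <- R3 - (-1)*R2:  [ 0  0  4  1  1 ]
R4 <- R4 - (-2)*R2:  [  0   0  12   2   2 ]
R4 <- R4 - (3)*R3:  [  0   0   0  -1  -1 ]
Row echelon form:
[ -5  -2  0  -3  |  -11 ]
[  0  -1  2  -3  |   -7 ]
[  0   0  4   1  |    1 ]
[  0   0  0  -1  |   -1 ]
Back-substitution:
w = (-1) / -1 = 1
z = (1 - (1)*(1)) / 4 = 0
y = (-7 - (2)*(0) - (-3)*(1)) / -1 = 4
x = (-11 - (-2)*(4) - (-3)*(1)) / -5 = 0

(0, 4, 0, 1)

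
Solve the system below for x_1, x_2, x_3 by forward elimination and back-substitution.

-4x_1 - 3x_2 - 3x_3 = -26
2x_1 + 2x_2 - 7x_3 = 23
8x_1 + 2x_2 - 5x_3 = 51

Forward elimination on [A|b]:
R2 <- R2 - (-1/2)*R1:  [     0    1/2  -17/2     10 ]
R3 <- R3 - (-2)*R1:  [   0   -4  -11   -1 ]
R3 <- R3 - (-8)*R2:  [   0    0  -79   79 ]
Row echelon form:
[ -4   -3     -3  |  -26 ]
[  0  1/2  -17/2  |   10 ]
[  0    0    -79  |   79 ]
Back-substitution:
x_3 = (79) / -79 = -1
x_2 = (10 - (-17/2)*(-1)) / (1/2) = 3
x_1 = (-26 - (-3)*(3) - (-3)*(-1)) / -4 = 5

(5, 3, -1)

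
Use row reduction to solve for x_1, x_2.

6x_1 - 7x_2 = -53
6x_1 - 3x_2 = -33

(-3, 5)

Forward elimination on [A|b]:
R2 <- R2 - (1)*R1:  [  0   4  20 ]
Row echelon form:
[ 6  -7  |  -53 ]
[ 0   4  |   20 ]
Back-substitution:
x_2 = (20) / 4 = 5
x_1 = (-53 - (-7)*(5)) / 6 = -3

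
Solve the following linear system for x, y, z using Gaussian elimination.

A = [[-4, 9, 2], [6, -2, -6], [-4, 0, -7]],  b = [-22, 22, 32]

(-1, -2, -4)

Forward elimination on [A|b]:
R2 <- R2 - (-3/2)*R1:  [    0  23/2    -3   -11 ]
R3 <- R3 - (1)*R1:  [  0  -9  -9  54 ]
R3 <- R3 - (-18/23)*R2:  [       0        0  -261/23  1044/23 ]
Row echelon form:
[ -4     9        2  |      -22 ]
[  0  23/2       -3  |      -11 ]
[  0     0  -261/23  |  1044/23 ]
Back-substitution:
z = (1044/23) / (-261/23) = -4
y = (-11 - (-3)*(-4)) / (23/2) = -2
x = (-22 - (9)*(-2) - (2)*(-4)) / -4 = -1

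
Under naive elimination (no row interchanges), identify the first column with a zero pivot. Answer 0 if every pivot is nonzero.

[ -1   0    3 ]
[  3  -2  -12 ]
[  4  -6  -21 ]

first zero-pivot column = 3

Naive forward elimination:
R2 <- R2 - (-3)*R1:  [  0  -2  -3 ]
R3 <- R3 - (-4)*R1:  [  0  -6  -9 ]
R3 <- R3 - (3)*R2:  [ 0  0  0 ]
Matrix at this point:
[ -1   0   3 ]
[  0  -2  -3 ]
[  0   0   0 ]
Pivot entry (3,3) in the last row is zero and there are no rows below to swap with -> zero pivot in column 3 (A is singular).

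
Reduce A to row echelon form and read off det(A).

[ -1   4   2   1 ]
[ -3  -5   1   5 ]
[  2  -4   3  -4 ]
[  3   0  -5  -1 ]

det(A) = 272

Forward elimination:
R2 <- R2 - (3)*R1:  [   0  -17   -5    2 ]
R3 <- R3 - (-2)*R1:  [  0   4   7  -2 ]
R4 <- R4 - (-3)*R1:  [  0  12   1   2 ]
R3 <- R3 - (-4/17)*R2:  [      0       0   99/17  -26/17 ]
R4 <- R4 - (-12/17)*R2:  [      0       0  -43/17   58/17 ]
R4 <- R4 - (-43/99)*R3:  [      0       0       0  272/99 ]
Upper-triangular form:
[ -1    4      2       1 ]
[  0  -17     -5       2 ]
[  0    0  99/17  -26/17 ]
[  0    0      0  272/99 ]
det(A) = (-1)^0 * (-1) * (-17) * (99/17) * (272/99) = 272  (0 row swaps -> sign +1)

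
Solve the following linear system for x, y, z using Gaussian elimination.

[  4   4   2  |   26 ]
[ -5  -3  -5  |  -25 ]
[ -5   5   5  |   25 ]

Forward elimination on [A|b]:
R2 <- R2 - (-5/4)*R1:  [    0     2  -5/2  15/2 ]
R3 <- R3 - (-5/4)*R1:  [     0     10   15/2  115/2 ]
R3 <- R3 - (5)*R2:  [  0   0  20  20 ]
Row echelon form:
[ 4  4     2  |    26 ]
[ 0  2  -5/2  |  15/2 ]
[ 0  0    20  |    20 ]
Back-substitution:
z = (20) / 20 = 1
y = (15/2 - (-5/2)*(1)) / 2 = 5
x = (26 - (4)*(5) - (2)*(1)) / 4 = 1

(1, 5, 1)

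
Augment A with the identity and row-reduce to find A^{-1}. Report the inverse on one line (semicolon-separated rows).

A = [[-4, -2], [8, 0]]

inverse = [0 1/8; -1/2 -1/4]

Gauss-Jordan on [A | I]:
R1 <- (1/-4)*R1:  [    1   1/2  |  -1/4     0 ]
R2 <- R2 - (8)*R1:  [  0  -4  |   2   1 ]
R2 <- (1/-4)*R2:  [    0     1  |  -1/2  -1/4 ]
R1 <- R1 - (1/2)*R2:  [   1    0  |    0  1/8 ]
Right block of [I | A^{-1}] is the inverse:
[    0   1/8 ]
[ -1/2  -1/4 ]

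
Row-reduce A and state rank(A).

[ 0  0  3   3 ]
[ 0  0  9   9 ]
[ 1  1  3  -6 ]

rank(A) = 2

Row reduction:
R1 <-> R3   (pivot in column 1 was zero)
[ 1  1  3  -6 ]
[ 0  0  9   9 ]
[ 0  0  3   3 ]
R3 <- R3 - (1/3)*R2:  [ 0  0  0  0 ]
Row echelon form:
[ 1  1  3  -6 ]
[ 0  0  9   9 ]
[ 0  0  0   0 ]
Nonzero rows / pivot columns: 2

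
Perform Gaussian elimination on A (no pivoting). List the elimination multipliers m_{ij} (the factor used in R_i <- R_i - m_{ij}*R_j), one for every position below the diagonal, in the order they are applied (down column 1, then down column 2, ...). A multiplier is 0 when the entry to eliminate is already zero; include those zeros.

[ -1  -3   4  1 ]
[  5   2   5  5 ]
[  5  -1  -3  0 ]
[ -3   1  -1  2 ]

multipliers: -5, -5, 3, 16/13, -10/13, -81/179

Forward elimination:
R2 <- R2 - (-5)*R1:  [   0  -13   25   10 ]
R3 <- R3 - (-5)*R1:  [   0  -16   17    5 ]
R4 <- R4 - (3)*R1:  [   0   10  -13   -1 ]
R3 <- R3 - (16/13)*R2:  [       0        0  -179/13   -95/13 ]
R4 <- R4 - (-10/13)*R2:  [     0      0  81/13  87/13 ]
R4 <- R4 - (-81/179)*R3:  [       0        0        0  606/179 ]
Multipliers (in order of application): m_{21} = -5, m_{31} = -5, m_{41} = 3, m_{32} = 16/13, m_{42} = -10/13, m_{43} = -81/179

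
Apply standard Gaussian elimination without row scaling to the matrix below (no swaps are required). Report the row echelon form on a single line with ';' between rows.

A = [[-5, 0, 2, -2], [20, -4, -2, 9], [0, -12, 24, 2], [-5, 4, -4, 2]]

REF = [-5 0 2 -2; 0 -4 6 1; 0 0 6 -1; 0 0 0 5]

Forward elimination:
R2 <- R2 - (-4)*R1:  [  0  -4   6   1 ]
R4 <- R4 - (1)*R1:  [  0   4  -6   4 ]
R3 <- R3 - (3)*R2:  [  0   0   6  -1 ]
R4 <- R4 - (-1)*R2:  [ 0  0  0  5 ]
Row echelon form:
[ -5   0  2  -2 ]
[  0  -4  6   1 ]
[  0   0  6  -1 ]
[  0   0  0   5 ]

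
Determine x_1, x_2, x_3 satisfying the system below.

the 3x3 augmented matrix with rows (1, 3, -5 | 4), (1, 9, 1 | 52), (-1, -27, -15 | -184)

Forward elimination on [A|b]:
R2 <- R2 - (1)*R1:  [  0   6   6  48 ]
R3 <- R3 - (-1)*R1:  [    0   -24   -20  -180 ]
R3 <- R3 - (-4)*R2:  [  0   0   4  12 ]
Row echelon form:
[ 1  3  -5  |   4 ]
[ 0  6   6  |  48 ]
[ 0  0   4  |  12 ]
Back-substitution:
x_3 = (12) / 4 = 3
x_2 = (48 - (6)*(3)) / 6 = 5
x_1 = (4 - (3)*(5) - (-5)*(3)) / 1 = 4

(4, 5, 3)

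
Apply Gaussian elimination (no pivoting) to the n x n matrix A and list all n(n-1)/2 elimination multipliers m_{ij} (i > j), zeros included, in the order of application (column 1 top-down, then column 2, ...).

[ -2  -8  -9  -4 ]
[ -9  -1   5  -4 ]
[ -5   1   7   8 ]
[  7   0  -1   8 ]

multipliers: 9/2, 5/2, -7/2, 3/5, -4/5, 39/22

Forward elimination:
R2 <- R2 - (9/2)*R1:  [    0    35  91/2    14 ]
R3 <- R3 - (5/2)*R1:  [    0    21  59/2    18 ]
R4 <- R4 - (-7/2)*R1:  [     0    -28  -65/2     -6 ]
R3 <- R3 - (3/5)*R2:  [    0     0  11/5  48/5 ]
R4 <- R4 - (-4/5)*R2:  [     0      0  39/10   26/5 ]
R4 <- R4 - (39/22)*R3:  [       0        0        0  -130/11 ]
Multipliers (in order of application): m_{21} = 9/2, m_{31} = 5/2, m_{41} = -7/2, m_{32} = 3/5, m_{42} = -4/5, m_{43} = 39/22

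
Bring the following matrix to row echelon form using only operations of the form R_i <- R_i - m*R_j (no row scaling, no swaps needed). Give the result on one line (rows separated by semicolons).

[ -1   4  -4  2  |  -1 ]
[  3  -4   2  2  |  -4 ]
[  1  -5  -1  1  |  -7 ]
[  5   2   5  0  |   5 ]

REF = [-1 4 -4 2 -1; 0 8 -10 8 -7; 0 0 -25/4 4 -71/8; 0 0 0 -4 3/2]

Forward elimination:
R2 <- R2 - (-3)*R1:  [   0    8  -10    8   -7 ]
R3 <- R3 - (-1)*R1:  [  0  -1  -5   3  -8 ]
R4 <- R4 - (-5)*R1:  [   0   22  -15   10    0 ]
R3 <- R3 - (-1/8)*R2:  [     0      0  -25/4      4  -71/8 ]
R4 <- R4 - (11/4)*R2:  [    0     0  25/2   -12  77/4 ]
R4 <- R4 - (-2)*R3:  [   0    0    0   -4  3/2 ]
Row echelon form:
[ -1  4     -4   2  |     -1 ]
[  0  8    -10   8  |     -7 ]
[  0  0  -25/4   4  |  -71/8 ]
[  0  0      0  -4  |    3/2 ]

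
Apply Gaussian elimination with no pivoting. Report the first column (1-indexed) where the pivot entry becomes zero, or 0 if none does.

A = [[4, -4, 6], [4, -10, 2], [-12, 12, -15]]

first zero-pivot column = 0

Naive forward elimination:
R2 <- R2 - (1)*R1:  [  0  -6  -4 ]
R3 <- R3 - (-3)*R1:  [ 0  0  3 ]
All pivots nonzero; naive elimination completes without hitting a zero pivot.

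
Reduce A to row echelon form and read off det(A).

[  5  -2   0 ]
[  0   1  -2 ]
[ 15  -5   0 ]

det(A) = 10

Forward elimination:
R3 <- R3 - (3)*R1:  [ 0  1  0 ]
R3 <- R3 - (1)*R2:  [ 0  0  2 ]
Upper-triangular form:
[ 5  -2   0 ]
[ 0   1  -2 ]
[ 0   0   2 ]
det(A) = (-1)^0 * (5) * (1) * (2) = 10  (0 row swaps -> sign +1)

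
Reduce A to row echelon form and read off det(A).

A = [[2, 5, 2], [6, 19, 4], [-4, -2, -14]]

det(A) = -48

Forward elimination:
R2 <- R2 - (3)*R1:  [  0   4  -2 ]
R3 <- R3 - (-2)*R1:  [   0    8  -10 ]
R3 <- R3 - (2)*R2:  [  0   0  -6 ]
Upper-triangular form:
[ 2  5   2 ]
[ 0  4  -2 ]
[ 0  0  -6 ]
det(A) = (-1)^0 * (2) * (4) * (-6) = -48  (0 row swaps -> sign +1)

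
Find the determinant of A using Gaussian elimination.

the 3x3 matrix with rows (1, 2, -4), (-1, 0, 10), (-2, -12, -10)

Forward elimination:
R2 <- R2 - (-1)*R1:  [ 0  2  6 ]
R3 <- R3 - (-2)*R1:  [   0   -8  -18 ]
R3 <- R3 - (-4)*R2:  [ 0  0  6 ]
Upper-triangular form:
[ 1  2  -4 ]
[ 0  2   6 ]
[ 0  0   6 ]
det(A) = (-1)^0 * (1) * (2) * (6) = 12  (0 row swaps -> sign +1)

det(A) = 12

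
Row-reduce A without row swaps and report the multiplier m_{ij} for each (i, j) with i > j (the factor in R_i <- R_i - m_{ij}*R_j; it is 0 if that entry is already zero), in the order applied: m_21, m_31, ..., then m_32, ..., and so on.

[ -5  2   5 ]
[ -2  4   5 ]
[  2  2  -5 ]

multipliers: 2/5, -2/5, 7/8

Forward elimination:
R2 <- R2 - (2/5)*R1:  [    0  16/5     3 ]
R3 <- R3 - (-2/5)*R1:  [    0  14/5    -3 ]
R3 <- R3 - (7/8)*R2:  [     0      0  -45/8 ]
Multipliers (in order of application): m_{21} = 2/5, m_{31} = -2/5, m_{32} = 7/8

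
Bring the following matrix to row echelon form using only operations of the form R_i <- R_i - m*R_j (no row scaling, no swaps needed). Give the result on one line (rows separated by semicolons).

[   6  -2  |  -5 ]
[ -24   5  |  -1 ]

Forward elimination:
R2 <- R2 - (-4)*R1:  [   0   -3  -21 ]
Row echelon form:
[ 6  -2  |   -5 ]
[ 0  -3  |  -21 ]

REF = [6 -2 -5; 0 -3 -21]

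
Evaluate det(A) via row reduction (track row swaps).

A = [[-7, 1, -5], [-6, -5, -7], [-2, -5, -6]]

det(A) = -87

Forward elimination:
R2 <- R2 - (6/7)*R1:  [     0  -41/7  -19/7 ]
R3 <- R3 - (2/7)*R1:  [     0  -37/7  -32/7 ]
R3 <- R3 - (37/41)*R2:  [      0       0  -87/41 ]
Upper-triangular form:
[ -7      1      -5 ]
[  0  -41/7   -19/7 ]
[  0      0  -87/41 ]
det(A) = (-1)^0 * (-7) * (-41/7) * (-87/41) = -87  (0 row swaps -> sign +1)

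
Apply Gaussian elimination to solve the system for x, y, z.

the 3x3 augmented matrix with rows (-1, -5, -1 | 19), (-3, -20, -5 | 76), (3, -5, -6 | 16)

(3, -5, 3)

Forward elimination on [A|b]:
R2 <- R2 - (3)*R1:  [  0  -5  -2  19 ]
R3 <- R3 - (-3)*R1:  [   0  -20   -9   73 ]
R3 <- R3 - (4)*R2:  [  0   0  -1  -3 ]
Row echelon form:
[ -1  -5  -1  |  19 ]
[  0  -5  -2  |  19 ]
[  0   0  -1  |  -3 ]
Back-substitution:
z = (-3) / -1 = 3
y = (19 - (-2)*(3)) / -5 = -5
x = (19 - (-5)*(-5) - (-1)*(3)) / -1 = 3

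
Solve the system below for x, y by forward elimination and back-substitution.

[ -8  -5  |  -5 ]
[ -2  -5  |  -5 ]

Forward elimination on [A|b]:
R2 <- R2 - (1/4)*R1:  [     0  -15/4  -15/4 ]
Row echelon form:
[ -8     -5  |     -5 ]
[  0  -15/4  |  -15/4 ]
Back-substitution:
y = (-15/4) / (-15/4) = 1
x = (-5 - (-5)*(1)) / -8 = 0

(0, 1)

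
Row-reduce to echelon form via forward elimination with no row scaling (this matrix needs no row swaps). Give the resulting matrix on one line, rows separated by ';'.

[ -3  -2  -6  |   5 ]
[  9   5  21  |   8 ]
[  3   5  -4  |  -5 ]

REF = [-3 -2 -6 5; 0 -1 3 23; 0 0 -1 69]

Forward elimination:
R2 <- R2 - (-3)*R1:  [  0  -1   3  23 ]
R3 <- R3 - (-1)*R1:  [   0    3  -10    0 ]
R3 <- R3 - (-3)*R2:  [  0   0  -1  69 ]
Row echelon form:
[ -3  -2  -6  |   5 ]
[  0  -1   3  |  23 ]
[  0   0  -1  |  69 ]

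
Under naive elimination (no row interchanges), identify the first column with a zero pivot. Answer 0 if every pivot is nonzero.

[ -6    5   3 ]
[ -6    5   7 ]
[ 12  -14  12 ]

first zero-pivot column = 2

Naive forward elimination:
R2 <- R2 - (1)*R1:  [ 0  0  4 ]
R3 <- R3 - (-2)*R1:  [  0  -4  18 ]
Matrix at this point:
[ -6   5   3 ]
[  0   0   4 ]
[  0  -4  18 ]
Pivot entry (2,2) is zero but row 3 has -4 in column 2 -> naive elimination stops; a row interchange (e.g. R2 <-> R3) would be required here.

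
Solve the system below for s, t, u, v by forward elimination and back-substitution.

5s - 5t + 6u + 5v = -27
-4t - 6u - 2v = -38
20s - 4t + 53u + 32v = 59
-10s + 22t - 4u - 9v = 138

(-4, 5, 3, 0)

Forward elimination on [A|b]:
R3 <- R3 - (4)*R1:  [   0   16   29   12  167 ]
R4 <- R4 - (-2)*R1:  [  0  12   8   1  84 ]
R3 <- R3 - (-4)*R2:  [  0   0   5   4  15 ]
R4 <- R4 - (-3)*R2:  [   0    0  -10   -5  -30 ]
R4 <- R4 - (-2)*R3:  [ 0  0  0  3  0 ]
Row echelon form:
[ 5  -5   6   5  |  -27 ]
[ 0  -4  -6  -2  |  -38 ]
[ 0   0   5   4  |   15 ]
[ 0   0   0   3  |    0 ]
Back-substitution:
v = (0) / 3 = 0
u = (15 - (4)*(0)) / 5 = 3
t = (-38 - (-6)*(3) - (-2)*(0)) / -4 = 5
s = (-27 - (-5)*(5) - (6)*(3) - (5)*(0)) / 5 = -4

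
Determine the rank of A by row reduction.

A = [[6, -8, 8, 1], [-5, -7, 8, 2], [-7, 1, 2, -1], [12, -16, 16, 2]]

rank(A) = 3

Row reduction:
R2 <- R2 - (-5/6)*R1:  [     0  -41/3   44/3   17/6 ]
R3 <- R3 - (-7/6)*R1:  [     0  -25/3   34/3    1/6 ]
R4 <- R4 - (2)*R1:  [ 0  0  0  0 ]
R3 <- R3 - (25/41)*R2:  [      0       0   98/41  -64/41 ]
Row echelon form:
[ 6     -8      8       1 ]
[ 0  -41/3   44/3    17/6 ]
[ 0      0  98/41  -64/41 ]
[ 0      0      0       0 ]
Nonzero rows / pivot columns: 3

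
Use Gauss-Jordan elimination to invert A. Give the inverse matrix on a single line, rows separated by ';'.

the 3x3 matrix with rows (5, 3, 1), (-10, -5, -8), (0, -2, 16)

Gauss-Jordan on [A | I]:
R1 <- (1/5)*R1:  [   1  3/5  1/5  |  1/5    0    0 ]
R2 <- R2 - (-10)*R1:  [  0   1  -6  |   2   1   0 ]
R1 <- R1 - (3/5)*R2:  [    1     0  19/5  |    -1  -3/5     0 ]
R3 <- R3 - (-2)*R2:  [ 0  0  4  |  4  2  1 ]
R3 <- (1/4)*R3:  [   0    0    1  |    1  1/2  1/4 ]
R1 <- R1 - (19/5)*R3:  [      1       0       0  |   -24/5    -5/2  -19/20 ]
R2 <- R2 - (-6)*R3:  [   0    1    0  |    8    4  3/2 ]
Right block of [I | A^{-1}] is the inverse:
[ -24/5  -5/2  -19/20 ]
[     8     4     3/2 ]
[     1   1/2     1/4 ]

inverse = [-24/5 -5/2 -19/20; 8 4 3/2; 1 1/2 1/4]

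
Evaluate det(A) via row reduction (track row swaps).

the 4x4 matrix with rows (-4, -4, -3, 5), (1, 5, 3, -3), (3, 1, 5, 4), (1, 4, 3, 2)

det(A) = -221

Forward elimination:
R2 <- R2 - (-1/4)*R1:  [    0     4   9/4  -7/4 ]
R3 <- R3 - (-3/4)*R1:  [    0    -2  11/4  31/4 ]
R4 <- R4 - (-1/4)*R1:  [    0     3   9/4  13/4 ]
R3 <- R3 - (-1/2)*R2:  [    0     0  31/8  55/8 ]
R4 <- R4 - (3/4)*R2:  [     0      0   9/16  73/16 ]
R4 <- R4 - (9/62)*R3:  [      0       0       0  221/62 ]
Upper-triangular form:
[ -4  -4    -3       5 ]
[  0   4   9/4    -7/4 ]
[  0   0  31/8    55/8 ]
[  0   0     0  221/62 ]
det(A) = (-1)^0 * (-4) * (4) * (31/8) * (221/62) = -221  (0 row swaps -> sign +1)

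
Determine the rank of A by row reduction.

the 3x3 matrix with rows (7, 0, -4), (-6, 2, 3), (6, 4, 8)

Row reduction:
R2 <- R2 - (-6/7)*R1:  [    0     2  -3/7 ]
R3 <- R3 - (6/7)*R1:  [    0     4  80/7 ]
R3 <- R3 - (2)*R2:  [    0     0  86/7 ]
Row echelon form:
[ 7  0    -4 ]
[ 0  2  -3/7 ]
[ 0  0  86/7 ]
Nonzero rows / pivot columns: 3

rank(A) = 3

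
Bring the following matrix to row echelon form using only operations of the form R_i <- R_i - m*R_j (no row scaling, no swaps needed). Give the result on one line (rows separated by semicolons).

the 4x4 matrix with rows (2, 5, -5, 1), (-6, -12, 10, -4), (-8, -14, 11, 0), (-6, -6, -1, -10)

REF = [2 5 -5 1; 0 3 -5 -1; 0 0 1 6; 0 0 0 2]

Forward elimination:
R2 <- R2 - (-3)*R1:  [  0   3  -5  -1 ]
R3 <- R3 - (-4)*R1:  [  0   6  -9   4 ]
R4 <- R4 - (-3)*R1:  [   0    9  -16   -7 ]
R3 <- R3 - (2)*R2:  [ 0  0  1  6 ]
R4 <- R4 - (3)*R2:  [  0   0  -1  -4 ]
R4 <- R4 - (-1)*R3:  [ 0  0  0  2 ]
Row echelon form:
[ 2  5  -5   1 ]
[ 0  3  -5  -1 ]
[ 0  0   1   6 ]
[ 0  0   0   2 ]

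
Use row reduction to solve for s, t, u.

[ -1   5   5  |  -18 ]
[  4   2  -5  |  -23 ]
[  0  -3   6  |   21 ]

(-2, -5, 1)

Forward elimination on [A|b]:
R2 <- R2 - (-4)*R1:  [   0   22   15  -95 ]
R3 <- R3 - (-3/22)*R2:  [      0       0  177/22  177/22 ]
Row echelon form:
[ -1   5       5  |     -18 ]
[  0  22      15  |     -95 ]
[  0   0  177/22  |  177/22 ]
Back-substitution:
u = (177/22) / (177/22) = 1
t = (-95 - (15)*(1)) / 22 = -5
s = (-18 - (5)*(-5) - (5)*(1)) / -1 = -2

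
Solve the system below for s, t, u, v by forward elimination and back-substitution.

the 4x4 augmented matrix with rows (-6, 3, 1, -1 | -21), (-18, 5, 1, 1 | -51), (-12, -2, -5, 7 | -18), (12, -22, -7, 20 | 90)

(2, -3, 0, 0)

Forward elimination on [A|b]:
R2 <- R2 - (3)*R1:  [  0  -4  -2   4  12 ]
R3 <- R3 - (2)*R1:  [  0  -8  -7   9  24 ]
R4 <- R4 - (-2)*R1:  [   0  -16   -5   18   48 ]
R3 <- R3 - (2)*R2:  [  0   0  -3   1   0 ]
R4 <- R4 - (4)*R2:  [ 0  0  3  2  0 ]
R4 <- R4 - (-1)*R3:  [ 0  0  0  3  0 ]
Row echelon form:
[ -6   3   1  -1  |  -21 ]
[  0  -4  -2   4  |   12 ]
[  0   0  -3   1  |    0 ]
[  0   0   0   3  |    0 ]
Back-substitution:
v = (0) / 3 = 0
u = (0 - (1)*(0)) / -3 = 0
t = (12 - (-2)*(0) - (4)*(0)) / -4 = -3
s = (-21 - (3)*(-3) - (1)*(0) - (-1)*(0)) / -6 = 2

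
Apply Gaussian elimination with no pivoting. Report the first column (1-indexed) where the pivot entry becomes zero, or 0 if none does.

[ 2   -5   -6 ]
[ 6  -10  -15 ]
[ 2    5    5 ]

first zero-pivot column = 0

Naive forward elimination:
R2 <- R2 - (3)*R1:  [ 0  5  3 ]
R3 <- R3 - (1)*R1:  [  0  10  11 ]
R3 <- R3 - (2)*R2:  [ 0  0  5 ]
All pivots nonzero; naive elimination completes without hitting a zero pivot.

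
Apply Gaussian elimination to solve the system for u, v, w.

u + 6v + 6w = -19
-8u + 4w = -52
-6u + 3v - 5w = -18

(5, -1, -3)

Forward elimination on [A|b]:
R2 <- R2 - (-8)*R1:  [    0    48    52  -204 ]
R3 <- R3 - (-6)*R1:  [    0    39    31  -132 ]
R3 <- R3 - (13/16)*R2:  [     0      0  -45/4  135/4 ]
Row echelon form:
[ 1   6      6  |    -19 ]
[ 0  48     52  |   -204 ]
[ 0   0  -45/4  |  135/4 ]
Back-substitution:
w = (135/4) / (-45/4) = -3
v = (-204 - (52)*(-3)) / 48 = -1
u = (-19 - (6)*(-1) - (6)*(-3)) / 1 = 5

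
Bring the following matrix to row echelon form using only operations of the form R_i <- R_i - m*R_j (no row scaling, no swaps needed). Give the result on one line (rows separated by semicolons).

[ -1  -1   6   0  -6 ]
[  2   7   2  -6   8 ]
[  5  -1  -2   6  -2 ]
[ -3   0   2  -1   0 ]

Forward elimination:
R2 <- R2 - (-2)*R1:  [  0   5  14  -6  -4 ]
R3 <- R3 - (-5)*R1:  [   0   -6   28    6  -32 ]
R4 <- R4 - (3)*R1:  [   0    3  -16   -1   18 ]
R3 <- R3 - (-6/5)*R2:  [      0       0   224/5    -6/5  -184/5 ]
R4 <- R4 - (3/5)*R2:  [      0       0  -122/5    13/5   102/5 ]
R4 <- R4 - (-61/112)*R3:  [      0       0       0  109/56    5/14 ]
Row echelon form:
[ -1  -1      6       0      -6 ]
[  0   5     14      -6      -4 ]
[  0   0  224/5    -6/5  -184/5 ]
[  0   0      0  109/56    5/14 ]

REF = [-1 -1 6 0 -6; 0 5 14 -6 -4; 0 0 224/5 -6/5 -184/5; 0 0 0 109/56 5/14]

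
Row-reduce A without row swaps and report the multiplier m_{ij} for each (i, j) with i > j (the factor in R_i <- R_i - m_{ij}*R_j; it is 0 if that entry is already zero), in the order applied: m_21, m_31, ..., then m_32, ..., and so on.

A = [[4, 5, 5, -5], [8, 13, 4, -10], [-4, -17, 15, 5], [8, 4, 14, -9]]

Forward elimination:
R2 <- R2 - (2)*R1:  [  0   3  -6   0 ]
R3 <- R3 - (-1)*R1:  [   0  -12   20    0 ]
R4 <- R4 - (2)*R1:  [  0  -6   4   1 ]
R3 <- R3 - (-4)*R2:  [  0   0  -4   0 ]
R4 <- R4 - (-2)*R2:  [  0   0  -8   1 ]
R4 <- R4 - (2)*R3:  [ 0  0  0  1 ]
Multipliers (in order of application): m_{21} = 2, m_{31} = -1, m_{41} = 2, m_{32} = -4, m_{42} = -2, m_{43} = 2

multipliers: 2, -1, 2, -4, -2, 2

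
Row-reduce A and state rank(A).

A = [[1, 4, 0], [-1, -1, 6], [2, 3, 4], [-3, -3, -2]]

rank(A) = 3

Row reduction:
R2 <- R2 - (-1)*R1:  [ 0  3  6 ]
R3 <- R3 - (2)*R1:  [  0  -5   4 ]
R4 <- R4 - (-3)*R1:  [  0   9  -2 ]
R3 <- R3 - (-5/3)*R2:  [  0   0  14 ]
R4 <- R4 - (3)*R2:  [   0    0  -20 ]
R4 <- R4 - (-10/7)*R3:  [ 0  0  0 ]
Row echelon form:
[ 1  4   0 ]
[ 0  3   6 ]
[ 0  0  14 ]
[ 0  0   0 ]
Nonzero rows / pivot columns: 3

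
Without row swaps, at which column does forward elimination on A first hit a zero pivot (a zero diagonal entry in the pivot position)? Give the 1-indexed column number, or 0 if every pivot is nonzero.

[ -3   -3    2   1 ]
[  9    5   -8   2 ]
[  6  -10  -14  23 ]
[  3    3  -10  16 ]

Naive forward elimination:
R2 <- R2 - (-3)*R1:  [  0  -4  -2   5 ]
R3 <- R3 - (-2)*R1:  [   0  -16  -10   25 ]
R4 <- R4 - (-1)*R1:  [  0   0  -8  17 ]
R3 <- R3 - (4)*R2:  [  0   0  -2   5 ]
R4 <- R4 - (4)*R3:  [  0   0   0  -3 ]
All pivots nonzero; naive elimination completes without hitting a zero pivot.

first zero-pivot column = 0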